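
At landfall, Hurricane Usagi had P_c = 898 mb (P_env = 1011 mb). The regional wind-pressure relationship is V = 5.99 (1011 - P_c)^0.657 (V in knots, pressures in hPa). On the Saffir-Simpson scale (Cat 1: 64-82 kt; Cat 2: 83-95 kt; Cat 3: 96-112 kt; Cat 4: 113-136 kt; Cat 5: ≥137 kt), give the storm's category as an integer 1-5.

ΔP = 1011 − 898 = 113 mb.
V ≈ 5.99 × 113^0.657 = 5.99 × 22.33 ≈ 134 kt.
134 kt falls in the Category 4 band.

4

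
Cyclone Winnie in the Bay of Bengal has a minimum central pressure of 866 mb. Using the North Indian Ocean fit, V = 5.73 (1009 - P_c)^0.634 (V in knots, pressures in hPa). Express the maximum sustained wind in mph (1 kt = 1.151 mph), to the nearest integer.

153 mph

ΔP = 1009 − 866 = 143 mb.
V ≈ 5.73 × 143^0.634 = 5.73 × 23.253 ≈ 133.241 kt.
133.241 × 1.151 ≈ 153.36 mph → 153 mph.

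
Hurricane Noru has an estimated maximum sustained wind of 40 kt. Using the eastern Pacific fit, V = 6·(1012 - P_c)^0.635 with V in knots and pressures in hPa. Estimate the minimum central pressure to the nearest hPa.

992 hPa

ΔP = (V / 6)^(1/0.635) = (40/6)^1.575.
40/6 = 6.667; 6.667^1.575 ≈ 19.84 hPa.
P_c = 1012 − 19.84 = 992.16 ≈ 992 hPa.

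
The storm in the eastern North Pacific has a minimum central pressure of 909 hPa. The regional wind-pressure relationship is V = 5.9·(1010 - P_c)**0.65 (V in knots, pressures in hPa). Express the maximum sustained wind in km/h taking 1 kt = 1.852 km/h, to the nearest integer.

ΔP = 1010 − 909 = 101 hPa.
V ≈ 5.9 × 101^0.65 = 5.9 × 20.082 ≈ 118.484 kt.
118.484 × 1.852 ≈ 219.43 km/h → 219 km/h.

219 km/h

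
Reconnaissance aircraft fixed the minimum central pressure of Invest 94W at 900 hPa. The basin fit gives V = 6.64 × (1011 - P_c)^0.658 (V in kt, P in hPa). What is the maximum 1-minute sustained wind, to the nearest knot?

147 kt

ΔP = 1011 − 900 = 111 hPa.
111^0.658 ≈ 22.173.
V ≈ 6.64 × 22.173 ≈ 147.2 kt.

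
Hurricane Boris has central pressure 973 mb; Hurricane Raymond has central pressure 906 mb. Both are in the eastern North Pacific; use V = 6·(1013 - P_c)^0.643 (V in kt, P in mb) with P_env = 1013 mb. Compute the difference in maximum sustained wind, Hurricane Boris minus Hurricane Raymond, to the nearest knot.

Hurricane Boris: ΔP = 40; V ≈ 6 × 40^0.643 ≈ 64.31 kt.
Hurricane Raymond: ΔP = 107; V ≈ 6 × 107^0.643 ≈ 121.07 kt.
Difference ≈ 64.31 − 121.07 = -56.76 → -57 kt.

-57 kt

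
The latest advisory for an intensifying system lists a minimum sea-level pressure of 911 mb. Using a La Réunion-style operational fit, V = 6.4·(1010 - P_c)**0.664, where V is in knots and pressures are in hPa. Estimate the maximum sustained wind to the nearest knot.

ΔP = 1010 − 911 = 99 mb.
99^0.664 ≈ 21.140.
V ≈ 6.4 × 21.140 ≈ 135.3 kt.

135 kt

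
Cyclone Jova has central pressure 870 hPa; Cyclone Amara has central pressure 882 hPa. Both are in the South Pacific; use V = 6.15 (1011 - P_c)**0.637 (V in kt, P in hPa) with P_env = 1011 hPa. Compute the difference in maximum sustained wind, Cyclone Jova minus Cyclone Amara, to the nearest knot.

Cyclone Jova: ΔP = 141; V ≈ 6.15 × 141^0.637 ≈ 143.86 kt.
Cyclone Amara: ΔP = 129; V ≈ 6.15 × 129^0.637 ≈ 135.93 kt.
Difference ≈ 143.86 − 135.93 = 7.93 → 8 kt.

8 kt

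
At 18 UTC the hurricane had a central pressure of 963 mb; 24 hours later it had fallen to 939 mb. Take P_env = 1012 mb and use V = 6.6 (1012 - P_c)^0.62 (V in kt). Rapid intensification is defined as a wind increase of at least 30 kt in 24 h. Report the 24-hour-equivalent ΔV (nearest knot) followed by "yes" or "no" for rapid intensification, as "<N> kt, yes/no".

V₁: ΔP = 49, V ≈ 6.6 × 49^0.62 ≈ 73.70 kt.
V₂: ΔP = 73, V ≈ 6.6 × 73^0.62 ≈ 94.36 kt.
ΔV over 24 h = 20.66 kt → 24 h equivalent = 20.66 × 24/24 ≈ 20.66 kt.
21 kt < 30 kt ⇒ not rapid intensification.

21 kt, no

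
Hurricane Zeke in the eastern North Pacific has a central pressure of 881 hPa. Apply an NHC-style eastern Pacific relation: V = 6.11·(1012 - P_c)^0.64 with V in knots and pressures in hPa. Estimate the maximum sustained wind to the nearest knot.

138 kt

ΔP = 1012 − 881 = 131 hPa.
131^0.64 ≈ 22.649.
V ≈ 6.11 × 22.649 ≈ 138.4 kt.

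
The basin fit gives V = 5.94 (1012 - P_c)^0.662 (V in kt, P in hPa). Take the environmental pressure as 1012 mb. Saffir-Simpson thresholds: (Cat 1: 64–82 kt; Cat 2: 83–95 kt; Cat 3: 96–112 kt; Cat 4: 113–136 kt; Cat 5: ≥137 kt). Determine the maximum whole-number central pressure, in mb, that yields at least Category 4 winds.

926 mb

Category 4 begins at V = 113 kt.
Required ΔP = (113/5.94)^(1/0.662) = 19.024^1.511 ≈ 85.60 mb.
P_c ≤ 1012 − 85.60 = 926.40, so the highest integer P_c is 926 mb.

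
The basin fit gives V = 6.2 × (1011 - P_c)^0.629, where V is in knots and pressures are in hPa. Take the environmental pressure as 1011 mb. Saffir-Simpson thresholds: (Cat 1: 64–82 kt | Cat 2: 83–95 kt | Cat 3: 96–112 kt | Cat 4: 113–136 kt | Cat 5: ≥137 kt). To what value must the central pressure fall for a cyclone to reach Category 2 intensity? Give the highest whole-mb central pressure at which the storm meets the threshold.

Category 2 begins at V = 83 kt.
Required ΔP = (83/6.2)^(1/0.629) = 13.387^1.590 ≈ 61.83 mb.
P_c ≤ 1011 − 61.83 = 949.17, so the highest integer P_c is 949 mb.

949 mb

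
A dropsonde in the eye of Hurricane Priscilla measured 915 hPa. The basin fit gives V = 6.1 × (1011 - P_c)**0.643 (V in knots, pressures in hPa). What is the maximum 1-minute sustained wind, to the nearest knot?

115 kt

ΔP = 1011 − 915 = 96 hPa.
96^0.643 ≈ 18.819.
V ≈ 6.1 × 18.819 ≈ 114.8 kt.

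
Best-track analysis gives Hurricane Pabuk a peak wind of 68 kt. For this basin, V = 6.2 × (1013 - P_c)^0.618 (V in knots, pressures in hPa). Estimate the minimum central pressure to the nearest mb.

ΔP = (V / 6.2)^(1/0.618) = (68/6.2)^1.618.
68/6.2 = 10.968; 10.968^1.618 ≈ 48.20 mb.
P_c = 1013 − 48.20 = 964.80 ≈ 965 mb.

965 mb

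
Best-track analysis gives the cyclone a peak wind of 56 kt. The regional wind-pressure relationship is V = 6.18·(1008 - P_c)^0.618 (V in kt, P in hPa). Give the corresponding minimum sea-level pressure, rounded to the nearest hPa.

973 hPa

ΔP = (V / 6.18)^(1/0.618) = (56/6.18)^1.618.
56/6.18 = 9.061; 9.061^1.618 ≈ 35.39 hPa.
P_c = 1008 − 35.39 = 972.61 ≈ 973 hPa.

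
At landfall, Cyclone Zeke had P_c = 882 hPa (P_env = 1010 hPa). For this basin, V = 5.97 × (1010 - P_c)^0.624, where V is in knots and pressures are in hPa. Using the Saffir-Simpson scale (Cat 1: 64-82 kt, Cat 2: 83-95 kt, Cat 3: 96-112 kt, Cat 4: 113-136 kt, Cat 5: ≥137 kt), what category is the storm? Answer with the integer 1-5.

ΔP = 1010 − 882 = 128 hPa.
V ≈ 5.97 × 128^0.624 = 5.97 × 20.65 ≈ 123 kt.
123 kt falls in the Category 4 band.

4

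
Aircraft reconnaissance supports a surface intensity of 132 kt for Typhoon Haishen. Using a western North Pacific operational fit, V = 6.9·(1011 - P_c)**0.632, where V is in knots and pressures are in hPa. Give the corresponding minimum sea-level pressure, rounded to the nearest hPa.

904 hPa

ΔP = (V / 6.9)^(1/0.632) = (132/6.9)^1.582.
132/6.9 = 19.130; 19.130^1.582 ≈ 106.67 hPa.
P_c = 1011 − 106.67 = 904.33 ≈ 904 hPa.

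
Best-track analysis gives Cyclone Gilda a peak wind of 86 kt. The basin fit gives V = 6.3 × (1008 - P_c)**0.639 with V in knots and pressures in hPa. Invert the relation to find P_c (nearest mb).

ΔP = (V / 6.3)^(1/0.639) = (86/6.3)^1.565.
86/6.3 = 13.651; 13.651^1.565 ≈ 59.77 mb.
P_c = 1008 − 59.77 = 948.23 ≈ 948 mb.

948 mb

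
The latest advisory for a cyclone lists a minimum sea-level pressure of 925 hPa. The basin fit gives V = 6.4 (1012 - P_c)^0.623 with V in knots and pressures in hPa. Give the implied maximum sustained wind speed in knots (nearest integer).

103 kt

ΔP = 1012 − 925 = 87 hPa.
87^0.623 ≈ 16.156.
V ≈ 6.4 × 16.156 ≈ 103.4 kt.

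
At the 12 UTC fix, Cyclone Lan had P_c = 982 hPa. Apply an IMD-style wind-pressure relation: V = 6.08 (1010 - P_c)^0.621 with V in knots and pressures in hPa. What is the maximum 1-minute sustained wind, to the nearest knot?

48 kt

ΔP = 1010 − 982 = 28 hPa.
28^0.621 ≈ 7.919.
V ≈ 6.08 × 7.919 ≈ 48.1 kt.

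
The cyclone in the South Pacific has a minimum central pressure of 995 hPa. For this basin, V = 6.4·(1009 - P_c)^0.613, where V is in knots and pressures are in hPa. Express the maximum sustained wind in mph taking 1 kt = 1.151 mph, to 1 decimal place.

37.1 mph

ΔP = 1009 − 995 = 14 hPa.
V ≈ 6.4 × 14^0.613 = 6.4 × 5.042 ≈ 32.267 kt.
32.267 × 1.151 ≈ 37.14 mph → 37.1 mph.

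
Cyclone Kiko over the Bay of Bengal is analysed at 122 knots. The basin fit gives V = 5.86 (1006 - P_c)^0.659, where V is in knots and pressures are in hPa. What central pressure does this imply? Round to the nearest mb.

ΔP = (V / 5.86)^(1/0.659) = (122/5.86)^1.517.
122/5.86 = 20.819; 20.819^1.517 ≈ 100.16 mb.
P_c = 1006 − 100.16 = 905.84 ≈ 906 mb.

906 mb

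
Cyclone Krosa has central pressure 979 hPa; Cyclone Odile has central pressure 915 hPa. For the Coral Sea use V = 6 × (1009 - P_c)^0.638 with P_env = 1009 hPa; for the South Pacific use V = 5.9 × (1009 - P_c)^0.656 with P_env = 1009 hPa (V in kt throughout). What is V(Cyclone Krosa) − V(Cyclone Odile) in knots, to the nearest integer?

Cyclone Krosa: ΔP = 30; V ≈ 6 × 30^0.638 ≈ 52.55 kt.
Cyclone Odile: ΔP = 94; V ≈ 5.9 × 94^0.656 ≈ 116.20 kt.
Difference ≈ 52.55 − 116.20 = -63.65 → -64 kt.

-64 kt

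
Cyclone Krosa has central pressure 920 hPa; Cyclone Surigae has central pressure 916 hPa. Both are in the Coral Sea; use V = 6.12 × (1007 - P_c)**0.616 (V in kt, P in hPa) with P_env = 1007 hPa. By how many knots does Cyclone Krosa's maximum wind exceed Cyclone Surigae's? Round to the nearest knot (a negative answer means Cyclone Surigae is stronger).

Cyclone Krosa: ΔP = 87; V ≈ 6.12 × 87^0.616 ≈ 95.83 kt.
Cyclone Surigae: ΔP = 91; V ≈ 6.12 × 91^0.616 ≈ 98.52 kt.
Difference ≈ 95.83 − 98.52 = -2.69 → -3 kt.

-3 kt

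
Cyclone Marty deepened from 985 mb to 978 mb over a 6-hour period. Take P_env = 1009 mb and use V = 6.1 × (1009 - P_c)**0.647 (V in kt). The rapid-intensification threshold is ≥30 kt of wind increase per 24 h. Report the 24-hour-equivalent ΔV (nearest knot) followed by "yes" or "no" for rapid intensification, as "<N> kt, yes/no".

34 kt, yes

V₁: ΔP = 24, V ≈ 6.1 × 24^0.647 ≈ 47.68 kt.
V₂: ΔP = 31, V ≈ 6.1 × 31^0.647 ≈ 56.27 kt.
ΔV over 6 h = 8.59 kt → 24 h equivalent = 8.59 × 24/6 ≈ 34.36 kt.
34 kt ≥ 30 kt ⇒ rapid intensification.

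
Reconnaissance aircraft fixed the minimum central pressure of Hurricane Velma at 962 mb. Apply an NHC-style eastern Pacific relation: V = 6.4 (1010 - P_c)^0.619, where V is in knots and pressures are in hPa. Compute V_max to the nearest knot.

ΔP = 1010 − 962 = 48 mb.
48^0.619 ≈ 10.982.
V ≈ 6.4 × 10.982 ≈ 70.3 kt.

70 kt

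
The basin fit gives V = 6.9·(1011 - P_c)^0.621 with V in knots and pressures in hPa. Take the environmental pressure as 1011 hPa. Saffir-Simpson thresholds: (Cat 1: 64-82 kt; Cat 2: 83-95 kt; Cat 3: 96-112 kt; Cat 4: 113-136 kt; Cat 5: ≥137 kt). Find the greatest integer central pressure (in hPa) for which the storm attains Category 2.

Category 2 begins at V = 83 kt.
Required ΔP = (83/6.9)^(1/0.621) = 12.029^1.610 ≈ 54.89 hPa.
P_c ≤ 1011 − 54.89 = 956.11, so the highest integer P_c is 956 hPa.

956 hPa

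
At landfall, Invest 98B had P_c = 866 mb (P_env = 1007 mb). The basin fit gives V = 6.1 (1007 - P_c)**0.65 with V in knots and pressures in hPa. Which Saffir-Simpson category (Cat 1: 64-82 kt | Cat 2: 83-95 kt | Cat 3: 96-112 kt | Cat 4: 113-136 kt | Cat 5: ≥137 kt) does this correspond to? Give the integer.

5

ΔP = 1007 − 866 = 141 mb.
V ≈ 6.1 × 141^0.65 = 6.1 × 24.95 ≈ 152 kt.
152 kt falls in the Category 5 band.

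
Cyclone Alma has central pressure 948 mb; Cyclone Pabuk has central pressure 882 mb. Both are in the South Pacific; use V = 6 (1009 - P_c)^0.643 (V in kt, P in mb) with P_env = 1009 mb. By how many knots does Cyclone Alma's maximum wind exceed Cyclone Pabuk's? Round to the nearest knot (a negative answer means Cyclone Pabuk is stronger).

-51 kt

Cyclone Alma: ΔP = 61; V ≈ 6 × 61^0.643 ≈ 84.36 kt.
Cyclone Pabuk: ΔP = 127; V ≈ 6 × 127^0.643 ≈ 135.18 kt.
Difference ≈ 84.36 − 135.18 = -50.82 → -51 kt.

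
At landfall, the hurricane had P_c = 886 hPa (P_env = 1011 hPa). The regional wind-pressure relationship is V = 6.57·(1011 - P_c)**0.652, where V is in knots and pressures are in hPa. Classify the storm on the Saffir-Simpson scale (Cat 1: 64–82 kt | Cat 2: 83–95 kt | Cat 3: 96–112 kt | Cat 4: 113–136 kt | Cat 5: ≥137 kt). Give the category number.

5

ΔP = 1011 − 886 = 125 hPa.
V ≈ 6.57 × 125^0.652 = 6.57 × 23.29 ≈ 153 kt.
153 kt falls in the Category 5 band.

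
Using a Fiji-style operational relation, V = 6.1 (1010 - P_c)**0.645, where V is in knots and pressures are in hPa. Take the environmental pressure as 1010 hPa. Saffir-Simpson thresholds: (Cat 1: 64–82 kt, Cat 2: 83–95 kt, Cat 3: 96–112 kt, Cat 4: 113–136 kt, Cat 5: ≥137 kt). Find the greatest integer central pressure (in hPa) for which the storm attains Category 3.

938 hPa

Category 3 begins at V = 96 kt.
Required ΔP = (96/6.1)^(1/0.645) = 15.738^1.550 ≈ 71.73 hPa.
P_c ≤ 1010 − 71.73 = 938.27, so the highest integer P_c is 938 hPa.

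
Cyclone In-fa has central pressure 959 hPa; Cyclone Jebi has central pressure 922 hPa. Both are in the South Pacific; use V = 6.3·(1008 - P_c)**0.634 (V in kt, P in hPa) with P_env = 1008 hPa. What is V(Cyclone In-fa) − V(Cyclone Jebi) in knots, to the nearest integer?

-32 kt

Cyclone In-fa: ΔP = 49; V ≈ 6.3 × 49^0.634 ≈ 74.29 kt.
Cyclone Jebi: ΔP = 86; V ≈ 6.3 × 86^0.634 ≈ 106.12 kt.
Difference ≈ 74.29 − 106.12 = -31.83 → -32 kt.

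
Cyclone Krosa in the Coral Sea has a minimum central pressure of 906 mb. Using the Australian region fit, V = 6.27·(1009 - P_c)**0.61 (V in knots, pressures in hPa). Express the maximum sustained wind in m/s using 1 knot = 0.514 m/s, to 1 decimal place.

54.5 m/s

ΔP = 1009 − 906 = 103 mb.
V ≈ 6.27 × 103^0.61 = 6.27 × 16.898 ≈ 105.949 kt.
105.949 × 0.514 ≈ 54.46 m/s → 54.5 m/s.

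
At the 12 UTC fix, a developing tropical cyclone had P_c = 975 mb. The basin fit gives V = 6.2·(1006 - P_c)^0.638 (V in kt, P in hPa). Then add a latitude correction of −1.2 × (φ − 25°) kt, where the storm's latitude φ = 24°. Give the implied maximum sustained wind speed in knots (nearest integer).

57 kt

ΔP = 1006 − 975 = 31 mb.
31^0.638 ≈ 8.943.
V ≈ 6.2 × 8.943 ≈ 55.4 kt.
Latitude correction: −1.2 × (24 − 25) = 1.2 kt.
Corrected V ≈ 56.6 kt → 57 kt.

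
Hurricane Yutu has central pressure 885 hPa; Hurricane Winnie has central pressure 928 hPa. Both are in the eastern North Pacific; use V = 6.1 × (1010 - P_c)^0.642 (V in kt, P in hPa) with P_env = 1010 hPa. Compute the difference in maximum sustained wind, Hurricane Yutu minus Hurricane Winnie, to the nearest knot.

Hurricane Yutu: ΔP = 125; V ≈ 6.1 × 125^0.642 ≈ 135.38 kt.
Hurricane Winnie: ΔP = 82; V ≈ 6.1 × 82^0.642 ≈ 103.28 kt.
Difference ≈ 135.38 − 103.28 = 32.10 → 32 kt.

32 kt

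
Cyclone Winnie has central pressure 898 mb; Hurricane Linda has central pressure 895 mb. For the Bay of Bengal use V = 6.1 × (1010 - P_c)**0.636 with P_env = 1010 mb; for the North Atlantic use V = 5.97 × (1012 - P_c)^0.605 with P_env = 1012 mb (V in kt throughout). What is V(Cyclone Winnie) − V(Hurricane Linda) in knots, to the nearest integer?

Cyclone Winnie: ΔP = 112; V ≈ 6.1 × 112^0.636 ≈ 122.64 kt.
Hurricane Linda: ΔP = 117; V ≈ 5.97 × 117^0.605 ≈ 106.47 kt.
Difference ≈ 122.64 − 106.47 = 16.17 → 16 kt.

16 kt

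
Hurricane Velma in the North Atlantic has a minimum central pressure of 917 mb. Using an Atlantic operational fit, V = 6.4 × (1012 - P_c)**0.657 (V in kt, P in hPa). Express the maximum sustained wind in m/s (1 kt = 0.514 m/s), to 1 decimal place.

ΔP = 1012 − 917 = 95 mb.
V ≈ 6.4 × 95^0.657 = 6.4 × 19.923 ≈ 127.510 kt.
127.510 × 0.514 ≈ 65.54 m/s → 65.5 m/s.

65.5 m/s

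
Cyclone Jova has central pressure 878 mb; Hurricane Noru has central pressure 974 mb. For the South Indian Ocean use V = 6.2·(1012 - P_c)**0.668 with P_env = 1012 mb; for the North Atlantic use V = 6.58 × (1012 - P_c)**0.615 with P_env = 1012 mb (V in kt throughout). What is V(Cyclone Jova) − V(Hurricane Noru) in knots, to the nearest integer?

102 kt

Cyclone Jova: ΔP = 134; V ≈ 6.2 × 134^0.668 ≈ 163.42 kt.
Hurricane Noru: ΔP = 38; V ≈ 6.58 × 38^0.615 ≈ 61.63 kt.
Difference ≈ 163.42 − 61.63 = 101.79 → 102 kt.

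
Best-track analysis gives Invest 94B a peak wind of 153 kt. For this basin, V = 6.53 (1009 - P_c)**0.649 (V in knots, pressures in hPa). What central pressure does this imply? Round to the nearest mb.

880 mb

ΔP = (V / 6.53)^(1/0.649) = (153/6.53)^1.541.
153/6.53 = 23.430; 23.430^1.541 ≈ 129.00 mb.
P_c = 1009 − 129.00 = 880.00 ≈ 880 mb.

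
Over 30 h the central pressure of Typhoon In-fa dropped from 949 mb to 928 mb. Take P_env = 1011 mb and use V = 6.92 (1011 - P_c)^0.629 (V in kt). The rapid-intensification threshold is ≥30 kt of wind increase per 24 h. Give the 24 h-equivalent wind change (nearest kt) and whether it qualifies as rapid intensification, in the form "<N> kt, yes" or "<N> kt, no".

V₁: ΔP = 62, V ≈ 6.92 × 62^0.629 ≈ 92.79 kt.
V₂: ΔP = 83, V ≈ 6.92 × 83^0.629 ≈ 111.48 kt.
ΔV over 30 h = 18.69 kt → 24 h equivalent = 18.69 × 24/30 ≈ 14.95 kt.
15 kt < 30 kt ⇒ not rapid intensification.

15 kt, no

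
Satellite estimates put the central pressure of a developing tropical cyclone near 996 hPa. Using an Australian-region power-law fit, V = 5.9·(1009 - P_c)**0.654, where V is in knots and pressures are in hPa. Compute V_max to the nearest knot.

ΔP = 1009 − 996 = 13 hPa.
13^0.654 ≈ 5.352.
V ≈ 5.9 × 5.352 ≈ 31.6 kt.

32 kt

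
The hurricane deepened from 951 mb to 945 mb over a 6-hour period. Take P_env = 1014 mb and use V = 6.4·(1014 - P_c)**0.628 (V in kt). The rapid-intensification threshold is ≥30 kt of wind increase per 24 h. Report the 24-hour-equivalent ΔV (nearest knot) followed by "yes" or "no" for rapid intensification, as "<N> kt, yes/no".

V₁: ΔP = 63, V ≈ 6.4 × 63^0.628 ≈ 86.33 kt.
V₂: ΔP = 69, V ≈ 6.4 × 69^0.628 ≈ 91.41 kt.
ΔV over 6 h = 5.08 kt → 24 h equivalent = 5.08 × 24/6 ≈ 20.32 kt.
20 kt < 30 kt ⇒ not rapid intensification.

20 kt, no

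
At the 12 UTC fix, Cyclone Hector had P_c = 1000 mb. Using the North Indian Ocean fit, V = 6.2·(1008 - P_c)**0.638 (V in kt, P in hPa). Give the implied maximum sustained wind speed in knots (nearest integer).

ΔP = 1008 − 1000 = 8 mb.
8^0.638 ≈ 3.769.
V ≈ 6.2 × 3.769 ≈ 23.4 kt.

23 kt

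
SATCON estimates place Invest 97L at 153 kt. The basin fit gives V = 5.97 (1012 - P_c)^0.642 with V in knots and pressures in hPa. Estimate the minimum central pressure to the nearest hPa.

ΔP = (V / 5.97)^(1/0.642) = (153/5.97)^1.558.
153/5.97 = 25.628; 25.628^1.558 ≈ 156.41 hPa.
P_c = 1012 − 156.41 = 855.59 ≈ 856 hPa.

856 hPa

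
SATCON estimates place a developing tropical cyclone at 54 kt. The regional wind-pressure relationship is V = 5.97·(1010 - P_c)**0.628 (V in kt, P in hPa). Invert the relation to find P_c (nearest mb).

977 mb

ΔP = (V / 5.97)^(1/0.628) = (54/5.97)^1.592.
54/5.97 = 9.045; 9.045^1.592 ≈ 33.34 mb.
P_c = 1010 − 33.34 = 976.66 ≈ 977 mb.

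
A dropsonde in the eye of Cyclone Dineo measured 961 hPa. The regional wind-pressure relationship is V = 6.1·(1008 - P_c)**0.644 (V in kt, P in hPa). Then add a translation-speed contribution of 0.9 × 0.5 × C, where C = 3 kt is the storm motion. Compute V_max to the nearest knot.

74 kt

ΔP = 1008 − 961 = 47 hPa.
47^0.644 ≈ 11.935.
V ≈ 6.1 × 11.935 ≈ 72.8 kt.
Translation term: 0.9 × 0.5 × 3 = 1.35 kt.
Corrected V ≈ 74.15 kt → 74 kt.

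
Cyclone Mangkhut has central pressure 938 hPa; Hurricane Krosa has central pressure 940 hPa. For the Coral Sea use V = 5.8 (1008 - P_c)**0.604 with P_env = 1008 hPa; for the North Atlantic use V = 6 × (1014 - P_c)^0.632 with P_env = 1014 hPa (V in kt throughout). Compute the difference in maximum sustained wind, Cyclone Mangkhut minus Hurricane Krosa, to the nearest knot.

-16 kt

Cyclone Mangkhut: ΔP = 70; V ≈ 5.8 × 70^0.604 ≈ 75.49 kt.
Hurricane Krosa: ΔP = 74; V ≈ 6 × 74^0.632 ≈ 91.10 kt.
Difference ≈ 75.49 − 91.10 = -15.61 → -16 kt.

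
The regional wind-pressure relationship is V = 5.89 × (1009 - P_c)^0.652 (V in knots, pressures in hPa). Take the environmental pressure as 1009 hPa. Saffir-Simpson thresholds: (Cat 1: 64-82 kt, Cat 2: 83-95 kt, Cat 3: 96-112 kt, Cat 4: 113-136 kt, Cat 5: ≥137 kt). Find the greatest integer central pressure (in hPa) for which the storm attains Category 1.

970 hPa

Category 1 begins at V = 64 kt.
Required ΔP = (64/5.89)^(1/0.652) = 10.866^1.534 ≈ 38.82 hPa.
P_c ≤ 1009 − 38.82 = 970.18, so the highest integer P_c is 970 hPa.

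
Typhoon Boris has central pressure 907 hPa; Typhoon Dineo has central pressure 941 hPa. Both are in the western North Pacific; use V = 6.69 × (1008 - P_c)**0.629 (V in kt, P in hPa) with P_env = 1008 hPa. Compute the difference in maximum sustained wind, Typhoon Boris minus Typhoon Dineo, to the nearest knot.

Typhoon Boris: ΔP = 101; V ≈ 6.69 × 101^0.629 ≈ 121.94 kt.
Typhoon Dineo: ΔP = 67; V ≈ 6.69 × 67^0.629 ≈ 94.19 kt.
Difference ≈ 121.94 − 94.19 = 27.75 → 28 kt.

28 kt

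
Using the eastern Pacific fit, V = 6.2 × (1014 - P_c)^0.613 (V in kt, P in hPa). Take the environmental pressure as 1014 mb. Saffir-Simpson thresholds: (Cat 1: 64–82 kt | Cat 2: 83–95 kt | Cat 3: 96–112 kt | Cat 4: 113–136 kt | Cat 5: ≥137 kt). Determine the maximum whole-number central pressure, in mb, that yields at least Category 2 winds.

Category 2 begins at V = 83 kt.
Required ΔP = (83/6.2)^(1/0.613) = 13.387^1.631 ≈ 68.86 mb.
P_c ≤ 1014 − 68.86 = 945.14, so the highest integer P_c is 945 mb.

945 mb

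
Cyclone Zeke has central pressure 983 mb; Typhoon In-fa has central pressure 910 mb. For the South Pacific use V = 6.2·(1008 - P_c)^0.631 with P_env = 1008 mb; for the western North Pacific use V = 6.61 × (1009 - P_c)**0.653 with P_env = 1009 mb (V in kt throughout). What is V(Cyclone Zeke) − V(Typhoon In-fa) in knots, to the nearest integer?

Cyclone Zeke: ΔP = 25; V ≈ 6.2 × 25^0.631 ≈ 47.26 kt.
Typhoon In-fa: ΔP = 99; V ≈ 6.61 × 99^0.653 ≈ 132.85 kt.
Difference ≈ 47.26 − 132.85 = -85.59 → -86 kt.

-86 kt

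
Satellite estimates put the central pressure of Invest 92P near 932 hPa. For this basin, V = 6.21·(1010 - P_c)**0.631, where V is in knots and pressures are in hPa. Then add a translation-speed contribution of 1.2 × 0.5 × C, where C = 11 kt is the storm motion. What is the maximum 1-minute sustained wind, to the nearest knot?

ΔP = 1010 − 932 = 78 hPa.
78^0.631 ≈ 15.628.
V ≈ 6.21 × 15.628 ≈ 97.1 kt.
Translation term: 1.2 × 0.5 × 11 = 6.6 kt.
Corrected V ≈ 103.7 kt → 104 kt.

104 kt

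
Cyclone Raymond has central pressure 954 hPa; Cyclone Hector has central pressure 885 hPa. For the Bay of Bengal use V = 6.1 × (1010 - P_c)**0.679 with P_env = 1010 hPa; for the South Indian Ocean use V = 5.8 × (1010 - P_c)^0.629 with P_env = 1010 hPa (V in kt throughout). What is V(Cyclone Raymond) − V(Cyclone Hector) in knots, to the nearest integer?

-27 kt

Cyclone Raymond: ΔP = 56; V ≈ 6.1 × 56^0.679 ≈ 93.83 kt.
Cyclone Hector: ΔP = 125; V ≈ 5.8 × 125^0.629 ≈ 120.89 kt.
Difference ≈ 93.83 − 120.89 = -27.06 → -27 kt.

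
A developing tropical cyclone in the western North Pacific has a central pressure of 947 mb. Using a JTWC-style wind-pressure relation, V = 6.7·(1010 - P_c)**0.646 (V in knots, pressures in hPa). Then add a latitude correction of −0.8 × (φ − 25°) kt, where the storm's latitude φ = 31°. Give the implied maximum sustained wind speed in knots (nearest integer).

ΔP = 1010 − 947 = 63 mb.
63^0.646 ≈ 14.534.
V ≈ 6.7 × 14.534 ≈ 97.4 kt.
Latitude correction: −0.8 × (31 − 25) = -4.8 kt.
Corrected V ≈ 92.6 kt → 93 kt.

93 kt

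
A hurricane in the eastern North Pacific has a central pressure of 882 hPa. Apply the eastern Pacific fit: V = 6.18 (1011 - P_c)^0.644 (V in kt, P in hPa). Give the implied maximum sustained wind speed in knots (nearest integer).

141 kt

ΔP = 1011 − 882 = 129 hPa.
129^0.644 ≈ 22.868.
V ≈ 6.18 × 22.868 ≈ 141.3 kt.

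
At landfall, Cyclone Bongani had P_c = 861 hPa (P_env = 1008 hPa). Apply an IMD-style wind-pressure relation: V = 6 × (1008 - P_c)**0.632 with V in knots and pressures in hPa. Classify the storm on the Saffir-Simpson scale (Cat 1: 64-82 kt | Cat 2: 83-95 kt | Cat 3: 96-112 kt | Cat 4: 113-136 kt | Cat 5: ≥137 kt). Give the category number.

ΔP = 1008 − 861 = 147 hPa.
V ≈ 6 × 147^0.632 = 6 × 23.43 ≈ 141 kt.
141 kt falls in the Category 5 band.

5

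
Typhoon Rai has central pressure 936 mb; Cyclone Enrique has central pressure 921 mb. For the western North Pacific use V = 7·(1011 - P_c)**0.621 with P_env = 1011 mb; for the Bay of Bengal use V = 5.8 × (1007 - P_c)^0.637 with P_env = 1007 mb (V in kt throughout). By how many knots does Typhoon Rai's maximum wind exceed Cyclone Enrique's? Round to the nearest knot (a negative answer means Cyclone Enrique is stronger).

Typhoon Rai: ΔP = 75; V ≈ 7 × 75^0.621 ≈ 102.21 kt.
Cyclone Enrique: ΔP = 86; V ≈ 5.8 × 86^0.637 ≈ 99.02 kt.
Difference ≈ 102.21 − 99.02 = 3.19 → 3 kt.

3 kt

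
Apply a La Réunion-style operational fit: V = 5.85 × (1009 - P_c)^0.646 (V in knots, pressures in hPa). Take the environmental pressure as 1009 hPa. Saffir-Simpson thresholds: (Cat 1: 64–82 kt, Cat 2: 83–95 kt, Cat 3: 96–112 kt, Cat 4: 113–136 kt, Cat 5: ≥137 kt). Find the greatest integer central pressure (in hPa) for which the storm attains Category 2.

948 hPa

Category 2 begins at V = 83 kt.
Required ΔP = (83/5.85)^(1/0.646) = 14.188^1.548 ≈ 60.70 hPa.
P_c ≤ 1009 − 60.70 = 948.30, so the highest integer P_c is 948 hPa.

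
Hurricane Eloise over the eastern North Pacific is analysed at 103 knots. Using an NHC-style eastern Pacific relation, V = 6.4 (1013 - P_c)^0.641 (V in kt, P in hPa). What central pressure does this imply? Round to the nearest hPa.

ΔP = (V / 6.4)^(1/0.641) = (103/6.4)^1.560.
103/6.4 = 16.094; 16.094^1.560 ≈ 76.29 hPa.
P_c = 1013 − 76.29 = 936.71 ≈ 937 hPa.

937 hPa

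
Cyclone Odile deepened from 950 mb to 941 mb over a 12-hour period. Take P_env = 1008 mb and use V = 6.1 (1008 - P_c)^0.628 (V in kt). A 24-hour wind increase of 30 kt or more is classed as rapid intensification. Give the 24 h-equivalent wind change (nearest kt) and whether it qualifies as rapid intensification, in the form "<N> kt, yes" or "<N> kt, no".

15 kt, no

V₁: ΔP = 58, V ≈ 6.1 × 58^0.628 ≈ 78.12 kt.
V₂: ΔP = 67, V ≈ 6.1 × 67^0.628 ≈ 85.53 kt.
ΔV over 12 h = 7.41 kt → 24 h equivalent = 7.41 × 24/12 ≈ 14.82 kt.
15 kt < 30 kt ⇒ not rapid intensification.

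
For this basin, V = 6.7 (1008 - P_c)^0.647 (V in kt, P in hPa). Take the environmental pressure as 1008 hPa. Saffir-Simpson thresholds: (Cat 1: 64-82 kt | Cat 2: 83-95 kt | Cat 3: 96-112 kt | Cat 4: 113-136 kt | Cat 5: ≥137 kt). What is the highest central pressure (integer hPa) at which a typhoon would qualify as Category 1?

975 hPa

Category 1 begins at V = 64 kt.
Required ΔP = (64/6.7)^(1/0.647) = 9.552^1.546 ≈ 32.72 hPa.
P_c ≤ 1008 − 32.72 = 975.28, so the highest integer P_c is 975 hPa.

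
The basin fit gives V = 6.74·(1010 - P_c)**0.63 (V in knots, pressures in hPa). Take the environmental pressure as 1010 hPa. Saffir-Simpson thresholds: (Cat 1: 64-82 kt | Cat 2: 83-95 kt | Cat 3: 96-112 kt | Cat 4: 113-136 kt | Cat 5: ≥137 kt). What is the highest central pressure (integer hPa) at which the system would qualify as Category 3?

942 hPa

Category 3 begins at V = 96 kt.
Required ΔP = (96/6.74)^(1/0.63) = 14.243^1.587 ≈ 67.78 hPa.
P_c ≤ 1010 − 67.78 = 942.22, so the highest integer P_c is 942 hPa.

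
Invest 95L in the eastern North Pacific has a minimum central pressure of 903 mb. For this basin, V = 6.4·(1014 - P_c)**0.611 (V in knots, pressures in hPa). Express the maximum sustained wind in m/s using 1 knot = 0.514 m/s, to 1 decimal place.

ΔP = 1014 − 903 = 111 mb.
V ≈ 6.4 × 111^0.611 = 6.4 × 17.770 ≈ 113.729 kt.
113.729 × 0.514 ≈ 58.46 m/s → 58.5 m/s.

58.5 m/s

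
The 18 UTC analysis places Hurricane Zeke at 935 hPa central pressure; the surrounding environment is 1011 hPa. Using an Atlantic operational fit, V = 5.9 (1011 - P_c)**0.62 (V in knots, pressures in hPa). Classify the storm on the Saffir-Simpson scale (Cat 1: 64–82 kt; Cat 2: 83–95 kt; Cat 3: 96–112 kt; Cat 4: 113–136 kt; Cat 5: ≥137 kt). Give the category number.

ΔP = 1011 − 935 = 76 hPa.
V ≈ 5.9 × 76^0.62 = 5.9 × 14.66 ≈ 86 kt.
86 kt falls in the Category 2 band.

2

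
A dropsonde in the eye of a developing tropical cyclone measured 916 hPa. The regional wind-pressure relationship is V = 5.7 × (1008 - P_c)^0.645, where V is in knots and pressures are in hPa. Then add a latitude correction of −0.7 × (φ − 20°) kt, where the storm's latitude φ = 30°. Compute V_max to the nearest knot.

98 kt

ΔP = 1008 − 916 = 92 hPa.
92^0.645 ≈ 18.477.
V ≈ 5.7 × 18.477 ≈ 105.3 kt.
Latitude correction: −0.7 × (30 − 20) = -7 kt.
Corrected V ≈ 98.3 kt → 98 kt.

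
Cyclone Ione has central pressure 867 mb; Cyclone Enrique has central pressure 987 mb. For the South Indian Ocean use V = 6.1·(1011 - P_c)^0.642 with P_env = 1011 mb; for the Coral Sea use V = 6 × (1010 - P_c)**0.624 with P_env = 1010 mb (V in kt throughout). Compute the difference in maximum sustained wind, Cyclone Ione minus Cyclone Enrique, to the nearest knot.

106 kt

Cyclone Ione: ΔP = 144; V ≈ 6.1 × 144^0.642 ≈ 148.25 kt.
Cyclone Enrique: ΔP = 23; V ≈ 6 × 23^0.624 ≈ 42.45 kt.
Difference ≈ 148.25 − 42.45 = 105.80 → 106 kt.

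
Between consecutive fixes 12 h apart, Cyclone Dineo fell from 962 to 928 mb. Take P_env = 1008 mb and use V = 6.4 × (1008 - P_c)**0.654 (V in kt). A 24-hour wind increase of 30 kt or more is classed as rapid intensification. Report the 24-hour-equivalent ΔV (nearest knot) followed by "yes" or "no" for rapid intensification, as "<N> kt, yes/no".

V₁: ΔP = 46, V ≈ 6.4 × 46^0.654 ≈ 78.28 kt.
V₂: ΔP = 80, V ≈ 6.4 × 80^0.654 ≈ 112.41 kt.
ΔV over 12 h = 34.13 kt → 24 h equivalent = 34.13 × 24/12 ≈ 68.26 kt.
68 kt ≥ 30 kt ⇒ rapid intensification.

68 kt, yes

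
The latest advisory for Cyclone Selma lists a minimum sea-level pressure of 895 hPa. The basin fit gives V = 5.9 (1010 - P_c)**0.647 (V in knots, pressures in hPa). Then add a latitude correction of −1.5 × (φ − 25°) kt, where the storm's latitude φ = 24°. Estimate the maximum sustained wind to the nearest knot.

ΔP = 1010 − 895 = 115 hPa.
115^0.647 ≈ 21.541.
V ≈ 5.9 × 21.541 ≈ 127.1 kt.
Latitude correction: −1.5 × (24 − 25) = 1.5 kt.
Corrected V ≈ 128.6 kt → 129 kt.

129 kt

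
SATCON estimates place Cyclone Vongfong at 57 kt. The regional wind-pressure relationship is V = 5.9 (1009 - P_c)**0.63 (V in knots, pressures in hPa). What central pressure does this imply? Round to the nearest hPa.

972 hPa

ΔP = (V / 5.9)^(1/0.63) = (57/5.9)^1.587.
57/5.9 = 9.661; 9.661^1.587 ≈ 36.60 hPa.
P_c = 1009 − 36.60 = 972.40 ≈ 972 hPa.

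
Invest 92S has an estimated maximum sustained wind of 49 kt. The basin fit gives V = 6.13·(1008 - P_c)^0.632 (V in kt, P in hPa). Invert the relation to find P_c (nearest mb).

981 mb

ΔP = (V / 6.13)^(1/0.632) = (49/6.13)^1.582.
49/6.13 = 7.993; 7.993^1.582 ≈ 26.82 mb.
P_c = 1008 − 26.82 = 981.18 ≈ 981 mb.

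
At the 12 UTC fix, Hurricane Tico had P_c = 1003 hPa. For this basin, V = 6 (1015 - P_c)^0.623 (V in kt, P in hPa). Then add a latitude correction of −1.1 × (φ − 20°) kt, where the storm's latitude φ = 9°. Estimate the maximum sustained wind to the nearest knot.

ΔP = 1015 − 1003 = 12 hPa.
12^0.623 ≈ 4.703.
V ≈ 6 × 4.703 ≈ 28.2 kt.
Latitude correction: −1.1 × (9 − 20) = 12.1 kt.
Corrected V ≈ 40.3 kt → 40 kt.

40 kt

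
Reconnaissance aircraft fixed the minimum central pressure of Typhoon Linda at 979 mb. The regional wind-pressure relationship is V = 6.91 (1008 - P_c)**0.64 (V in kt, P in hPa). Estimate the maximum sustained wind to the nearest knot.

60 kt

ΔP = 1008 − 979 = 29 mb.
29^0.64 ≈ 8.628.
V ≈ 6.91 × 8.628 ≈ 59.6 kt.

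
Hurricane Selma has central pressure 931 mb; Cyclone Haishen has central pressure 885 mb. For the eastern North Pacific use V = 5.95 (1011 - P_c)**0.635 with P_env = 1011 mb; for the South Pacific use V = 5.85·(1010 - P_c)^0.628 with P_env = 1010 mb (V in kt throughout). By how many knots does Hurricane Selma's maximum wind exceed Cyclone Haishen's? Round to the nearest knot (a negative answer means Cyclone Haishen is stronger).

Hurricane Selma: ΔP = 80; V ≈ 5.95 × 80^0.635 ≈ 96.16 kt.
Cyclone Haishen: ΔP = 125; V ≈ 5.85 × 125^0.628 ≈ 121.34 kt.
Difference ≈ 96.16 − 121.34 = -25.18 → -25 kt.

-25 kt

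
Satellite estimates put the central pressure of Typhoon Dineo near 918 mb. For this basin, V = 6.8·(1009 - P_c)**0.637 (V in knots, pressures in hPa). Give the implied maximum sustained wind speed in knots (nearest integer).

ΔP = 1009 − 918 = 91 mb.
91^0.637 ≈ 17.697.
V ≈ 6.8 × 17.697 ≈ 120.3 kt.

120 kt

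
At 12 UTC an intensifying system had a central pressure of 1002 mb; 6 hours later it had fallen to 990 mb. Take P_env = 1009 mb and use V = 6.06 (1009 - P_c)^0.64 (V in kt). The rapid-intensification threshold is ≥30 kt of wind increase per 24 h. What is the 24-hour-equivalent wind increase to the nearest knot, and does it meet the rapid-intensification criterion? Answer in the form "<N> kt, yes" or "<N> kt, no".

75 kt, yes

V₁: ΔP = 7, V ≈ 6.06 × 7^0.64 ≈ 21.05 kt.
V₂: ΔP = 19, V ≈ 6.06 × 19^0.64 ≈ 39.89 kt.
ΔV over 6 h = 18.84 kt → 24 h equivalent = 18.84 × 24/6 ≈ 75.36 kt.
75 kt ≥ 30 kt ⇒ rapid intensification.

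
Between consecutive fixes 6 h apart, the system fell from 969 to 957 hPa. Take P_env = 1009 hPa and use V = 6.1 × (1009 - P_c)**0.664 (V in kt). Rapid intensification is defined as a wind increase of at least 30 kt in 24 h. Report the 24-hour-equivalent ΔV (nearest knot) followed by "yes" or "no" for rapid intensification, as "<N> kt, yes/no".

54 kt, yes

V₁: ΔP = 40, V ≈ 6.1 × 40^0.664 ≈ 70.65 kt.
V₂: ΔP = 52, V ≈ 6.1 × 52^0.664 ≈ 84.09 kt.
ΔV over 6 h = 13.44 kt → 24 h equivalent = 13.44 × 24/6 ≈ 53.76 kt.
54 kt ≥ 30 kt ⇒ rapid intensification.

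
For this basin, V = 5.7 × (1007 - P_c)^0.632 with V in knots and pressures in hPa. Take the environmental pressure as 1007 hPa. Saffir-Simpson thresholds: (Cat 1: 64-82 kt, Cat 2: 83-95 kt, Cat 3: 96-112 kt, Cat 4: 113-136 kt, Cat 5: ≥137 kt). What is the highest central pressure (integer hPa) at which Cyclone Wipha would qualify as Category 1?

961 hPa

Category 1 begins at V = 64 kt.
Required ΔP = (64/5.7)^(1/0.632) = 11.228^1.582 ≈ 45.91 hPa.
P_c ≤ 1007 − 45.91 = 961.09, so the highest integer P_c is 961 hPa.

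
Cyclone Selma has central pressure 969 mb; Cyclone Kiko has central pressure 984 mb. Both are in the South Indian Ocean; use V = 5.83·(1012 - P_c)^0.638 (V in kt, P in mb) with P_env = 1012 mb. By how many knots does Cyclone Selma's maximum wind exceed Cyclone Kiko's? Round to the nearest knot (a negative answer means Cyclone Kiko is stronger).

15 kt

Cyclone Selma: ΔP = 43; V ≈ 5.83 × 43^0.638 ≈ 64.24 kt.
Cyclone Kiko: ΔP = 28; V ≈ 5.83 × 28^0.638 ≈ 48.86 kt.
Difference ≈ 64.24 − 48.86 = 15.38 → 15 kt.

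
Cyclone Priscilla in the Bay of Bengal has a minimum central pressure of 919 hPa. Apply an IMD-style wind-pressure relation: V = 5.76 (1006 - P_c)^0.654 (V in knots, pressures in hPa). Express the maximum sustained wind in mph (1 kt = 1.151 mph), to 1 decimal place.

ΔP = 1006 − 919 = 87 hPa.
V ≈ 5.76 × 87^0.654 = 5.76 × 18.554 ≈ 106.873 kt.
106.873 × 1.151 ≈ 123.01 mph → 123.0 mph.

123.0 mph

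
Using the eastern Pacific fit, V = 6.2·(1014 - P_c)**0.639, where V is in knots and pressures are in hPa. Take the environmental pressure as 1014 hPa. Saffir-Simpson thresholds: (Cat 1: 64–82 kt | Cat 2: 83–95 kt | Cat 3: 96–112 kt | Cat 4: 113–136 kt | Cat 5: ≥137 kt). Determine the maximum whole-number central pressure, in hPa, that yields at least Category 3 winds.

Category 3 begins at V = 96 kt.
Required ΔP = (96/6.2)^(1/0.639) = 15.484^1.565 ≈ 72.79 hPa.
P_c ≤ 1014 − 72.79 = 941.21, so the highest integer P_c is 941 hPa.

941 hPa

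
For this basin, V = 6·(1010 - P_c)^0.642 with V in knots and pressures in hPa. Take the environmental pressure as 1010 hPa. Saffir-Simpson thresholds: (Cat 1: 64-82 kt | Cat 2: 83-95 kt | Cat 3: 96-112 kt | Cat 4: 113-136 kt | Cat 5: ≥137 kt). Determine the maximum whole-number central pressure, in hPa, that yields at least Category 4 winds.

Category 4 begins at V = 113 kt.
Required ΔP = (113/6)^(1/0.642) = 18.833^1.558 ≈ 96.80 hPa.
P_c ≤ 1010 − 96.80 = 913.20, so the highest integer P_c is 913 hPa.

913 hPa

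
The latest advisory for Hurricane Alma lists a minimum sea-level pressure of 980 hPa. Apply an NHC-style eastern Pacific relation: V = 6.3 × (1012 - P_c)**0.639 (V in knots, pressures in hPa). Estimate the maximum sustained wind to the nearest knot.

58 kt

ΔP = 1012 − 980 = 32 hPa.
32^0.639 ≈ 9.158.
V ≈ 6.3 × 9.158 ≈ 57.7 kt.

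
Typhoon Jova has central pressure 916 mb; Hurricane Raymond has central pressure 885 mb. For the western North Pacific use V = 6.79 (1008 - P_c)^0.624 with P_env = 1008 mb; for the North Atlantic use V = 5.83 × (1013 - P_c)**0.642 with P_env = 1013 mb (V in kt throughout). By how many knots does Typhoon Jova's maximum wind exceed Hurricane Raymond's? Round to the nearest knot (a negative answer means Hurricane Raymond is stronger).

-17 kt

Typhoon Jova: ΔP = 92; V ≈ 6.79 × 92^0.624 ≈ 114.10 kt.
Hurricane Raymond: ΔP = 128; V ≈ 5.83 × 128^0.642 ≈ 131.37 kt.
Difference ≈ 114.10 − 131.37 = -17.27 → -17 kt.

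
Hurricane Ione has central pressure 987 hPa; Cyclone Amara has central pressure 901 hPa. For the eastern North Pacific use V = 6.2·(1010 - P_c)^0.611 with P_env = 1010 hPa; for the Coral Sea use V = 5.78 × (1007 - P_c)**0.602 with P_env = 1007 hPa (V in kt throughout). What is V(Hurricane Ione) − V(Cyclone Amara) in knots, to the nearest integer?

Hurricane Ione: ΔP = 23; V ≈ 6.2 × 23^0.611 ≈ 42.11 kt.
Cyclone Amara: ΔP = 106; V ≈ 5.78 × 106^0.602 ≈ 95.76 kt.
Difference ≈ 42.11 − 95.76 = -53.65 → -54 kt.

-54 kt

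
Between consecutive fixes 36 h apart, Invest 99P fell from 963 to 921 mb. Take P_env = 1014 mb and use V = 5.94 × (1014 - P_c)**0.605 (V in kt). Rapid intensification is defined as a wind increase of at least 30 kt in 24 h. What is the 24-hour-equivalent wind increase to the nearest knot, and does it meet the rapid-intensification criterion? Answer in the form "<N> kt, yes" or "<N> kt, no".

19 kt, no

V₁: ΔP = 51, V ≈ 5.94 × 51^0.605 ≈ 64.10 kt.
V₂: ΔP = 93, V ≈ 5.94 × 93^0.605 ≈ 92.20 kt.
ΔV over 36 h = 28.10 kt → 24 h equivalent = 28.10 × 24/36 ≈ 18.73 kt.
19 kt < 30 kt ⇒ not rapid intensification.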